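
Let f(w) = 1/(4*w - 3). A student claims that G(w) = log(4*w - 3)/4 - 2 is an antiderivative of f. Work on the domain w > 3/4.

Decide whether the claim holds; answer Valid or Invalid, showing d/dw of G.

Valid. The derivative of G reproduces f.

d/dw[G] = 1/(4*w - 3)
This equals f(w) exactly, so the claim holds.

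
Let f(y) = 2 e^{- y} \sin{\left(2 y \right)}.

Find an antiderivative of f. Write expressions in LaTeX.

Whatever form F(y) takes, F'(y) = f(y) is non-negotiable.
Check: d/dy[\frac{2 \left(- \sin{\left(2 y \right)} - 2 \cos{\left(2 y \right)}\right) e^{- y}}{5}] = 2 e^{- y} \sin{\left(2 y \right)} = f(y).

An antiderivative is F(y) = \frac{2 \left(- \sin{\left(2 y \right)} - 2 \cos{\left(2 y \right)}\right) e^{- y}}{5}.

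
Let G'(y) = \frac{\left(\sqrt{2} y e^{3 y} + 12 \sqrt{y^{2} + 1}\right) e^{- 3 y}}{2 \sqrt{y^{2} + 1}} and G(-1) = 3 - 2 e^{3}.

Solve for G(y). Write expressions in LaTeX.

Any candidate G(y) must reproduce the stated G'(y) exactly.
A general antiderivative is \frac{\sqrt{2 y^{2} + 2}}{2} - 2 e^{- 3 y} + C.
The condition gives C = 3 - 2 e^{3} - (1 - 2 e^{3}) = 2.
So G(y) = \frac{\sqrt{2 y^{2} + 2}}{2} + 2 - 2 e^{- 3 y}.
Check: d/dy[\frac{\sqrt{2 y^{2} + 2}}{2} + 2 - 2 e^{- 3 y}] = \frac{\left(\sqrt{2} y e^{3 y} + 12 \sqrt{y^{2} + 1}\right) e^{- 3 y}}{2 \sqrt{y^{2} + 1}} = G'(y).

G(y) = \frac{\sqrt{2 y^{2} + 2}}{2} + 2 - 2 e^{- 3 y}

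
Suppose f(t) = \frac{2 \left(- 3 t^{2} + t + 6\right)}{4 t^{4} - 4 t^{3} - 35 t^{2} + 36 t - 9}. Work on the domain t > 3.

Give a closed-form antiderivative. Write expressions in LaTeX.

Factor the denominator (\left(t - 3\right) \left(t + 3\right) \left(2 t - 1\right)^{2}) and decompose: f = \frac{188}{1225 \left(2 t - 1\right)} - \frac{46}{35 \left(2 t - 1\right)^{2}} + \frac{8}{49 \left(t + 3\right)} - \frac{6}{25 \left(t - 3\right)}; each piece integrates to a log, atan, or power term.
Check: d/dt[\frac{- 588 t \log{\left(t - 3 \right)} + 188 t \log{\left(t - \frac{1}{2} \right)} + 400 t \log{\left(t + 3 \right)} + 294 \log{\left(t - 3 \right)} - 94 \log{\left(t - \frac{1}{2} \right)} - 200 \log{\left(t + 3 \right)} + 805}{2450 t - 1225}] = \frac{- 6 t^{2} + 2 t + 12}{4 t^{4} - 4 t^{3} - 35 t^{2} + 36 t - 9}, which equals f(t).

An antiderivative is F(t) = \frac{- 588 t \log{\left(t - 3 \right)} + 188 t \log{\left(t - \frac{1}{2} \right)} + 400 t \log{\left(t + 3 \right)} + 294 \log{\left(t - 3 \right)} - 94 \log{\left(t - \frac{1}{2} \right)} - 200 \log{\left(t + 3 \right)} + 805}{2450 t - 1225}.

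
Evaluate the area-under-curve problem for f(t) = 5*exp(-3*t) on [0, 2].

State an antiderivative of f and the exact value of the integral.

Since d/dt undoes antidifferentiation here, F'(t) = f(t) is required of F(t).
F(t) = -5*exp(-3*t)/3 is an antiderivative of f.
Check: d/dt[-5*exp(-3*t)/3] = 5*exp(-3*t) = f(t).
F(2) = -5*exp(-6)/3; F(0) = -5/3.
Integral = F(2) - F(0) = 5/3 - 5*exp(-6)/3.

Antiderivative: F(t) = -5*exp(-3*t)/3; value = 5/3 - 5*exp(-6)/3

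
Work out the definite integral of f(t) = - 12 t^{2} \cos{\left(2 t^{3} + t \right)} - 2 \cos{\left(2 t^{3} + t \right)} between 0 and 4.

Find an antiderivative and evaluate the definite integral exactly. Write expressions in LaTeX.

Antiderivative: F(t) = - 2 \sin{\left(2 t^{3} + t \right)}; value = - 2 \sin{\left(132 \right)}

f matches the chain-rule pattern g'(h)*h' with inner function h(t) = 2 t^{3} + t; substituting u = h(t) collapses the integral.
F(t) = - 2 \sin{\left(2 t^{3} + t \right)} is an antiderivative of f.
Check: d/dt[- 2 \sin{\left(2 t^{3} + t \right)}] = - 12 t^{2} \cos{\left(2 t^{3} + t \right)} - 2 \cos{\left(2 t^{3} + t \right)} = f(t).
F(4) = - 2 \sin{\left(132 \right)}; F(0) = 0.
Integral = F(4) - F(0) = - 2 \sin{\left(132 \right)}.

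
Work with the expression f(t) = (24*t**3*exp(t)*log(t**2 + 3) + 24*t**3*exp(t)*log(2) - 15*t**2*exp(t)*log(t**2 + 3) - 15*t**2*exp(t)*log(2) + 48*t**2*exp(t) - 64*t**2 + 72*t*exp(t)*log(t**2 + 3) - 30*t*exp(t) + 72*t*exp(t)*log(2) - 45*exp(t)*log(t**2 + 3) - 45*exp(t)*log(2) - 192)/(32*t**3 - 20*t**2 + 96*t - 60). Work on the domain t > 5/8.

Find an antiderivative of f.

An antiderivative is F(t) = (3*exp(t)*log(2*t**2 + 6) - 8*log(4*t - 5/2))/4.

Whatever form F(t) takes, F'(t) = f(t) is non-negotiable.
Check: d/dt[(3*exp(t)*log(2*t**2 + 6) - 8*log(4*t - 5/2))/4] = (24*t**3*exp(t)*log(t**2 + 3) + 24*t**3*exp(t)*log(2) - 15*t**2*exp(t)*log(t**2 + 3) - 15*t**2*exp(t)*log(2) + 48*t**2*exp(t) - 64*t**2 + 72*t*exp(t)*log(t**2 + 3) - 30*t*exp(t) + 72*t*exp(t)*log(2) - 45*exp(t)*log(t**2 + 3) - 45*exp(t)*log(2) - 192)/(32*t**3 - 20*t**2 + 96*t - 60) = f(t).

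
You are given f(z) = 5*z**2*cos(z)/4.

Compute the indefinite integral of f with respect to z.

A candidate is checked by its d/dz: the result must match f(z).
Check: d/dz[5*z**2*sin(z)/4 + 5*z*cos(z)/2 - 5*sin(z)/2] = 5*z**2*cos(z)/4 = f(z).

F(z) = 5*z**2*sin(z)/4 + 5*z*cos(z)/2 - 5*sin(z)/2 + C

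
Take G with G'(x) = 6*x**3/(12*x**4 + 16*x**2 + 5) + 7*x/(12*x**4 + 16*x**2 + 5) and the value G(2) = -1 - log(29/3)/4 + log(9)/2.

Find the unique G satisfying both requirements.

The integrand splits into summands that can be handled one at a time.
A general antiderivative is log(2*x**2 + 1)/2 - log(2*x**2 + 5/3)/4 + C.
The condition gives C = -1 - log(29/3)/4 + log(9)/2 - (-log(29/3)/4 + log(9)/2) = -1.
So G(x) = (2*log(2*x**2 + 1) - log(2*x**2 + 5/3) - 4)/4.
Check: d/dx[(2*log(2*x**2 + 1) - log(2*x**2 + 5/3) - 4)/4] = (6*x**3 + 7*x)/(12*x**4 + 16*x**2 + 5), which equals G'(x).

G(x) = (2*log(2*x**2 + 1) - log(2*x**2 + 5/3) - 4)/4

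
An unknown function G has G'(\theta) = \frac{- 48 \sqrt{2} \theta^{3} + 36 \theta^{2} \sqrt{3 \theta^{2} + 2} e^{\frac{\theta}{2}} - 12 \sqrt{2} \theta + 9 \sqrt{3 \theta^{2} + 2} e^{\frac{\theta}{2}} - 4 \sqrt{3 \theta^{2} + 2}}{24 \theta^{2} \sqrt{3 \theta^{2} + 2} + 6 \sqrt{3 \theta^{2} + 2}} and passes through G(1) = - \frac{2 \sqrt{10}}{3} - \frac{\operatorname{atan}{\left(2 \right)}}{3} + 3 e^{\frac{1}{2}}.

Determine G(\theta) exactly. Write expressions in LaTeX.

G(\theta) = \frac{- 2 \sqrt{2} \sqrt{3 \theta^{2} + 2} + 9 e^{\frac{\theta}{2}} - \operatorname{atan}{\left(2 \theta \right)}}{3}

Any candidate G(\theta) must reproduce the stated G'(\theta) exactly.
A general antiderivative is - \frac{4 \sqrt{\frac{3 \theta^{2}}{2} + 1}}{3} + 3 e^{\frac{\theta}{2}} - \frac{\operatorname{atan}{\left(2 \theta \right)}}{3} + C.
The condition gives C = - \frac{2 \sqrt{10}}{3} - \frac{\operatorname{atan}{\left(2 \right)}}{3} + 3 e^{\frac{1}{2}} - (- \frac{2 \sqrt{10}}{3} - \frac{\operatorname{atan}{\left(2 \right)}}{3} + 3 e^{\frac{1}{2}}) = 0.
So G(\theta) = \frac{- 2 \sqrt{2} \sqrt{3 \theta^{2} + 2} + 9 e^{\frac{\theta}{2}} - \operatorname{atan}{\left(2 \theta \right)}}{3}.
Check: d/d\theta[\frac{- 2 \sqrt{2} \sqrt{3 \theta^{2} + 2} + 9 e^{\frac{\theta}{2}} - \operatorname{atan}{\left(2 \theta \right)}}{3}] = \frac{- 48 \sqrt{2} \theta^{3} + 36 \theta^{2} \sqrt{3 \theta^{2} + 2} e^{\frac{\theta}{2}} - 12 \sqrt{2} \theta + 9 \sqrt{3 \theta^{2} + 2} e^{\frac{\theta}{2}} - 4 \sqrt{3 \theta^{2} + 2}}{24 \theta^{2} \sqrt{3 \theta^{2} + 2} + 6 \sqrt{3 \theta^{2} + 2}} = G'(\theta).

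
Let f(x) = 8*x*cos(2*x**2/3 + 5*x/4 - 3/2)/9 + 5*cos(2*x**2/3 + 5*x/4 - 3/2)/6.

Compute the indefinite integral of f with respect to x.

F(x) = 2*sin(2*x**2/3 + 5*x/4 - 3/2)/3 + C

f matches the chain-rule pattern g'(h)*h' with inner function h(x) = 2*x**2/3 + 5*x/4 - 3/2; substituting u = h(x) collapses the integral.
Check: d/dx[2*sin(2*x**2/3 + 5*x/4 - 3/2)/3] = 8*x*cos(2*x**2/3 + 5*x/4 - 3/2)/9 + 5*cos(2*x**2/3 + 5*x/4 - 3/2)/6 = f(x).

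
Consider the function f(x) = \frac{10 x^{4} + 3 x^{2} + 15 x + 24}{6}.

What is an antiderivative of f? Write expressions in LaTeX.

An antiderivative is F(x) = \frac{x^{5}}{3} + \frac{x^{3}}{6} + \frac{5 x^{2}}{4} + 4 x.

Any candidate F(x) must reproduce f(x) exactly when differentiated.
Check: d/dx[\frac{x^{5}}{3} + \frac{x^{3}}{6} + \frac{5 x^{2}}{4} + 4 x] = \frac{5 x^{4}}{3} + \frac{x^{2}}{2} + \frac{5 x}{2} + 4, which equals f(x).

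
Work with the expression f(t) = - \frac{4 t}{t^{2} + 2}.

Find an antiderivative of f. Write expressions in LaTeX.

The substitution u = \frac{3 t^{2}}{2} + 3 works: f is exactly (dF/du)*(du/dt) for that inner function.
Check: d/dt[- 2 \log{\left(\frac{3 t^{2}}{2} + 3 \right)}] = - \frac{4 t}{t^{2} + 2} = f(t).

An antiderivative is F(t) = - 2 \log{\left(\frac{3 t^{2}}{2} + 3 \right)}.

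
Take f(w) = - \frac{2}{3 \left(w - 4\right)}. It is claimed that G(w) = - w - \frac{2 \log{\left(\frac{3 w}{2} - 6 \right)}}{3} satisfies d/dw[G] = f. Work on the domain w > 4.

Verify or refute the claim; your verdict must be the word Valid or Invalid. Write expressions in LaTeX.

Invalid: d/dw[G] - f = -1, which is not 0.

d/dw[G] = \frac{10 - 3 w}{3 w - 12}
d/dw[G] - f(w) = -1 != 0.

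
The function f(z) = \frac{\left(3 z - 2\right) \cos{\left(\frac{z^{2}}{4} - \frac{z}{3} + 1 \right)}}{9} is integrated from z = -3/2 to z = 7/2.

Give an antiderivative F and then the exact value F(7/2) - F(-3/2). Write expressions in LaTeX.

Antiderivative: F(z) = \frac{2 \sin{\left(\frac{z^{2}}{4} - \frac{z}{3} + 1 \right)}}{3}; value = - \frac{2 \sin{\left(\frac{33}{16} \right)}}{3} + \frac{2 \sin{\left(\frac{139}{48} \right)}}{3}

The substitution u = \frac{z^{2}}{4} - \frac{z}{3} + 1 works: f is exactly (dF/du)*(du/dz) for that inner function.
F(z) = \frac{2 \sin{\left(\frac{z^{2}}{4} - \frac{z}{3} + 1 \right)}}{3} is an antiderivative of f.
Check: d/dz[\frac{2 \sin{\left(\frac{z^{2}}{4} - \frac{z}{3} + 1 \right)}}{3}] = \frac{z \cos{\left(\frac{z^{2}}{4} - \frac{z}{3} + 1 \right)}}{3} - \frac{2 \cos{\left(\frac{z^{2}}{4} - \frac{z}{3} + 1 \right)}}{9}, which equals f(z).
F(7/2) = \frac{2 \sin{\left(\frac{139}{48} \right)}}{3}; F(-3/2) = \frac{2 \sin{\left(\frac{33}{16} \right)}}{3}.
Integral = F(7/2) - F(-3/2) = - \frac{2 \sin{\left(\frac{33}{16} \right)}}{3} + \frac{2 \sin{\left(\frac{139}{48} \right)}}{3}.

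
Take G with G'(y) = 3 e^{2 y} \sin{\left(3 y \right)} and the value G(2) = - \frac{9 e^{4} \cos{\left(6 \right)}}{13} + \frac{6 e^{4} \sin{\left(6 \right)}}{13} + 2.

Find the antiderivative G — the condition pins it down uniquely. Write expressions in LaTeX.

A first test for any G(y): its y-derivative must equal the given G'(y).
A general antiderivative is \frac{6 e^{2 y} \sin{\left(3 y \right)}}{13} - \frac{9 e^{2 y} \cos{\left(3 y \right)}}{13} + C.
The condition gives C = - \frac{9 e^{4} \cos{\left(6 \right)}}{13} + \frac{6 e^{4} \sin{\left(6 \right)}}{13} + 2 - (- \frac{9 e^{4} \cos{\left(6 \right)}}{13} + \frac{6 e^{4} \sin{\left(6 \right)}}{13}) = 2.
So G(y) = \frac{6 e^{2 y} \sin{\left(3 y \right)}}{13} - \frac{9 e^{2 y} \cos{\left(3 y \right)}}{13} + 2.
Check: d/dy[\frac{6 e^{2 y} \sin{\left(3 y \right)}}{13} - \frac{9 e^{2 y} \cos{\left(3 y \right)}}{13} + 2] = 3 e^{2 y} \sin{\left(3 y \right)} = G'(y).

G(y) = \frac{6 e^{2 y} \sin{\left(3 y \right)}}{13} - \frac{9 e^{2 y} \cos{\left(3 y \right)}}{13} + 2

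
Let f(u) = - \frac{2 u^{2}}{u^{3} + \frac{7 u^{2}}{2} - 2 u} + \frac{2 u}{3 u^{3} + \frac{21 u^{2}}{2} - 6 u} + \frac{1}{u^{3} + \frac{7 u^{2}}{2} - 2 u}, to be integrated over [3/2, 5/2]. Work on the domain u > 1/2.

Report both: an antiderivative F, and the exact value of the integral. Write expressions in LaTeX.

Antiderivative: F(u) = - \frac{\log{\left(u \right)}}{2} + \frac{10 \log{\left(u - \frac{1}{2} \right)}}{27} - \frac{101 \log{\left(u + 4 \right)}}{54}; value = - \frac{101 \log{\left(\frac{13}{2} \right)}}{54} - \frac{\log{\left(\frac{5}{2} \right)}}{2} + \frac{\log{\left(\frac{3}{2} \right)}}{2} + \frac{10 \log{\left(2 \right)}}{27} + \frac{101 \log{\left(\frac{11}{2} \right)}}{54}

Factor the denominator (3 u \left(u + 4\right) \left(2 u - 1\right)) and decompose: f = \frac{20}{27 \left(2 u - 1\right)} - \frac{101}{54 \left(u + 4\right)} - \frac{1}{2 u}; each piece integrates to a log, atan, or power term.
F(u) = - \frac{\log{\left(u \right)}}{2} + \frac{10 \log{\left(u - \frac{1}{2} \right)}}{27} - \frac{101 \log{\left(u + 4 \right)}}{54} is an antiderivative of f.
Check: d/du[- \frac{\log{\left(u \right)}}{2} + \frac{10 \log{\left(u - \frac{1}{2} \right)}}{27} - \frac{101 \log{\left(u + 4 \right)}}{54}] = \frac{- 12 u^{2} + 4 u + 6}{6 u^{3} + 21 u^{2} - 12 u}, which equals f(u).
F(5/2) = - \frac{101 \log{\left(\frac{13}{2} \right)}}{54} - \frac{\log{\left(\frac{5}{2} \right)}}{2} + \frac{10 \log{\left(2 \right)}}{27}; F(3/2) = - \frac{101 \log{\left(\frac{11}{2} \right)}}{54} - \frac{\log{\left(\frac{3}{2} \right)}}{2}.
Integral = F(5/2) - F(3/2) = - \frac{101 \log{\left(\frac{13}{2} \right)}}{54} - \frac{\log{\left(\frac{5}{2} \right)}}{2} + \frac{\log{\left(\frac{3}{2} \right)}}{2} + \frac{10 \log{\left(2 \right)}}{27} + \frac{101 \log{\left(\frac{11}{2} \right)}}{54}.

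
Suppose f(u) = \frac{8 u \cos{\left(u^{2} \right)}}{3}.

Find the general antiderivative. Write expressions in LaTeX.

F(u) = \frac{4 \sin{\left(u^{2} \right)}}{3} + C

An antiderivative F(u) passes only if d/du[F] lands on f(u) exactly.
Check: d/du[\frac{4 \sin{\left(u^{2} \right)}}{3}] = \frac{8 u \cos{\left(u^{2} \right)}}{3} = f(u).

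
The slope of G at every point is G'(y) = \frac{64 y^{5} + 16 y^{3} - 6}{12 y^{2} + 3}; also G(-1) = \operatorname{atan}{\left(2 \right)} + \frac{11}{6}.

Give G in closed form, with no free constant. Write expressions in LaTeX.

G(y) = \frac{8 y^{4} - 6 \operatorname{atan}{\left(2 y \right)} + 3}{6}

A first test for any G(y): its y-derivative must equal the given G'(y).
A general antiderivative is \frac{4 y^{4}}{3} - \operatorname{atan}{\left(2 y \right)} + C.
The condition gives C = \operatorname{atan}{\left(2 \right)} + \frac{11}{6} - (\operatorname{atan}{\left(2 \right)} + \frac{4}{3}) = \frac{1}{2}.
So G(y) = \frac{8 y^{4} - 6 \operatorname{atan}{\left(2 y \right)} + 3}{6}.
Check: d/dy[\frac{8 y^{4} - 6 \operatorname{atan}{\left(2 y \right)} + 3}{6}] = \frac{64 y^{5} + 16 y^{3} - 6}{12 y^{2} + 3} = G'(y).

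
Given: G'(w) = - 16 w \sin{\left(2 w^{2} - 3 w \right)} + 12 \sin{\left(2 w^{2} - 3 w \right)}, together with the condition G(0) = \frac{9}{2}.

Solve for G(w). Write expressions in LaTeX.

G(w) = 4 \cos{\left(2 w^{2} - 3 w \right)} + \frac{1}{2}

The substitution u = 2 w^{2} - 3 w works: G'(w) is exactly (dG/du)*(du/dw) for that inner function.
A general antiderivative is 4 \cos{\left(2 w^{2} - 3 w \right)} + C.
The condition gives C = \frac{9}{2} - (4) = \frac{1}{2}.
So G(w) = 4 \cos{\left(2 w^{2} - 3 w \right)} + \frac{1}{2}.
Check: d/dw[4 \cos{\left(2 w^{2} - 3 w \right)} + \frac{1}{2}] = - 16 w \sin{\left(2 w^{2} - 3 w \right)} + 12 \sin{\left(2 w^{2} - 3 w \right)} = G'(w).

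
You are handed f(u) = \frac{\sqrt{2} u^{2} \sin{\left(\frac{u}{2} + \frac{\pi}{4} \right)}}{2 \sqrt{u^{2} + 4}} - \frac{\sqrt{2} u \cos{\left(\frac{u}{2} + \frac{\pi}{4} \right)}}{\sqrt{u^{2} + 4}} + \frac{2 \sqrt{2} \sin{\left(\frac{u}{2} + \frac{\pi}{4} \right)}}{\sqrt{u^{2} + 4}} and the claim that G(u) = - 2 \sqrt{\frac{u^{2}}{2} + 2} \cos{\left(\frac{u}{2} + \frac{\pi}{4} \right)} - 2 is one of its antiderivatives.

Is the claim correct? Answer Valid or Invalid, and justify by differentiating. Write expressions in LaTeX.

d/du[G] = \frac{\sqrt{2} \left(u^{2} \sin{\left(\frac{u}{2} + \frac{\pi}{4} \right)} - 2 u \cos{\left(\frac{u}{2} + \frac{\pi}{4} \right)} + 4 \sin{\left(\frac{u}{2} + \frac{\pi}{4} \right)}\right)}{2 \sqrt{u^{2} + 4}}
This equals f(u) exactly, so the claim holds.

Valid. The derivative of G reproduces f.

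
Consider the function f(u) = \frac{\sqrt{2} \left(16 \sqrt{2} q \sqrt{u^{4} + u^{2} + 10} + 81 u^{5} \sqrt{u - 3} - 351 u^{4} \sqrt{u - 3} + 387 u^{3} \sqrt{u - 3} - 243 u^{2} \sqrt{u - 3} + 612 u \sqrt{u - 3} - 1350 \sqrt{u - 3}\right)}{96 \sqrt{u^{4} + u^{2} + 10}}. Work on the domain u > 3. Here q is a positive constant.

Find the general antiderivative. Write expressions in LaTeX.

Recover f(u) by differentiating a candidate F(u); any mismatch rules it out.
Check: d/du[\frac{16 q u + 9 \sqrt{2} u^{2} \sqrt{u - 3} \sqrt{u^{4} + u^{2} + 10} - 54 \sqrt{2} u \sqrt{u - 3} \sqrt{u^{4} + u^{2} + 10} + 81 \sqrt{2} \sqrt{u - 3} \sqrt{u^{4} + u^{2} + 10}}{48}] = \frac{32 q \sqrt{u - 3} \sqrt{u^{4} + u^{2} + 10} + 81 \sqrt{2} u^{6} - 594 \sqrt{2} u^{5} + 1440 \sqrt{2} u^{4} - 1404 \sqrt{2} u^{3} + 1341 \sqrt{2} u^{2} - 3186 \sqrt{2} u + 4050 \sqrt{2}}{96 \sqrt{u - 3} \sqrt{u^{4} + u^{2} + 10}}, which equals f(u).

F(u) = \frac{16 q u + 9 \sqrt{2} u^{2} \sqrt{u - 3} \sqrt{u^{4} + u^{2} + 10} - 54 \sqrt{2} u \sqrt{u - 3} \sqrt{u^{4} + u^{2} + 10} + 81 \sqrt{2} \sqrt{u - 3} \sqrt{u^{4} + u^{2} + 10}}{48} + C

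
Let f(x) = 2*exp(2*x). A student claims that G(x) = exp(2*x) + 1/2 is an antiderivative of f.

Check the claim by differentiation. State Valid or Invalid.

Valid - the claim checks out under differentiation.

d/dx[G] = 2*exp(2*x)
This equals f(x) exactly, so the claim holds.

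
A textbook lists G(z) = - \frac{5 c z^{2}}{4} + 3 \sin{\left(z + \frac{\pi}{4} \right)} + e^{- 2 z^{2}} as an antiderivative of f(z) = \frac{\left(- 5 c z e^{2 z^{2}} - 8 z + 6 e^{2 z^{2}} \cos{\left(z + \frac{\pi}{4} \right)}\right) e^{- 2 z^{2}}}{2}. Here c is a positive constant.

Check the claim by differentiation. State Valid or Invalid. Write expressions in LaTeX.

d/dz[G] = \frac{\left(- 5 c z e^{2 z^{2}} - 8 z + 6 e^{2 z^{2}} \cos{\left(z + \frac{\pi}{4} \right)}\right) e^{- 2 z^{2}}}{2}
This equals f(z) exactly, so the claim holds.

Valid: G'(z) = f(z).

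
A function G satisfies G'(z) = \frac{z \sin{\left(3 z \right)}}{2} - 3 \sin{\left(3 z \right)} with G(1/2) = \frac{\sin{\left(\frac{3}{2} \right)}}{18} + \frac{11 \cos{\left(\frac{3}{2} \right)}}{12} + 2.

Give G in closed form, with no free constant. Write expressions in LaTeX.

G(z) = - \frac{z \cos{\left(3 z \right)}}{6} + \frac{\sin{\left(3 z \right)}}{18} + \cos{\left(3 z \right)} + 2

Integrate term by term and add the pieces.
A general antiderivative is - \frac{z \cos{\left(3 z \right)}}{6} + \frac{\sin{\left(3 z \right)}}{18} + \cos{\left(3 z \right)} + C.
The condition gives C = \frac{\sin{\left(\frac{3}{2} \right)}}{18} + \frac{11 \cos{\left(\frac{3}{2} \right)}}{12} + 2 - (\frac{\sin{\left(\frac{3}{2} \right)}}{18} + \frac{11 \cos{\left(\frac{3}{2} \right)}}{12}) = 2.
So G(z) = - \frac{z \cos{\left(3 z \right)}}{6} + \frac{\sin{\left(3 z \right)}}{18} + \cos{\left(3 z \right)} + 2.
Check: d/dz[- \frac{z \cos{\left(3 z \right)}}{6} + \frac{\sin{\left(3 z \right)}}{18} + \cos{\left(3 z \right)} + 2] = \frac{z \sin{\left(3 z \right)}}{2} - 3 \sin{\left(3 z \right)} = G'(z).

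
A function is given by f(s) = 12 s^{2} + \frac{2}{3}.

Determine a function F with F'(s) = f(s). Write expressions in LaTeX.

Check any antiderivative F(s) by computing F'(s) and comparing it with f(s).
Check: d/ds[4 s^{3} + \frac{2 s}{3}] = 12 s^{2} + \frac{2}{3} = f(s).

An antiderivative is F(s) = 4 s^{3} + \frac{2 s}{3}.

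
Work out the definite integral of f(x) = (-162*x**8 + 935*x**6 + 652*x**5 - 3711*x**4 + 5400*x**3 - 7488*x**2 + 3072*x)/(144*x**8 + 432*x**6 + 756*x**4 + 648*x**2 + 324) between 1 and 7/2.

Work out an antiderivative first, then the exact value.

Antiderivative: F(x) = -9*x**5/(8*x**4 + 12*x**2 + 12) + 25*x**4/(4*x**4 + 6*x**2 + 6) - 104*x**3/(9*x**4 + 27*x**2/2 + 27/2) + 64*x**2/(9*x**4 + 27*x**2/2 + 27/2); value = -415765/783072

Check any antiderivative F(x) by computing F'(x) and comparing it with f(x).
F(x) = -9*x**5/(8*x**4 + 12*x**2 + 12) + 25*x**4/(4*x**4 + 6*x**2 + 6) - 104*x**3/(9*x**4 + 27*x**2/2 + 27/2) + 64*x**2/(9*x**4 + 27*x**2/2 + 27/2) is an antiderivative of f.
Check: d/dx[-9*x**5/(8*x**4 + 12*x**2 + 12) + 25*x**4/(4*x**4 + 6*x**2 + 6) - 104*x**3/(9*x**4 + 27*x**2/2 + 27/2) + 64*x**2/(9*x**4 + 27*x**2/2 + 27/2)] = (-162*x**8 + 935*x**6 + 652*x**5 - 3711*x**4 + 5400*x**3 - 7488*x**2 + 3072*x)/(144*x**8 + 432*x**6 + 756*x**4 + 648*x**2 + 324) = f(x).
F(7/2) = -47089/130512; F(1) = 49/288.
Integral = F(7/2) - F(1) = -415765/783072.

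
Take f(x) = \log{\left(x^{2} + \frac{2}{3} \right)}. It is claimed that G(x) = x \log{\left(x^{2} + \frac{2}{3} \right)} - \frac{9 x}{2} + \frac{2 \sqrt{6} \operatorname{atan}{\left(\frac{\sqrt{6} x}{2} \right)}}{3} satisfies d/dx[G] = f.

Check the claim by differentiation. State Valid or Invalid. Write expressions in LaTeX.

Invalid: d/dx[G] - f = - \frac{5}{2}, which is not 0.

d/dx[G] = \log{\left(x^{2} + \frac{2}{3} \right)} - \frac{5}{2}
d/dx[G] - f(x) = - \frac{5}{2} != 0.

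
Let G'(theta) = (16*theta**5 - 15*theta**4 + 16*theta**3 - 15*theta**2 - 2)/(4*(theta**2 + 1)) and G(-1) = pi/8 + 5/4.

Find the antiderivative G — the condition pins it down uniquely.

Since d/dtheta undoes antidifferentiation here, G(theta) must give back the stated G'(theta).
A general antiderivative is theta**4 - 5*theta**3/4 - atan(theta)/2 + C.
The condition gives C = pi/8 + 5/4 - (pi/8 + 9/4) = -1.
So G(theta) = (4*theta**4 - 5*theta**3 - 2*atan(theta) - 4)/4.
Check: d/dtheta[(4*theta**4 - 5*theta**3 - 2*atan(theta) - 4)/4] = (16*theta**5 - 15*theta**4 + 16*theta**3 - 15*theta**2 - 2)/(4*theta**2 + 4), which equals G'(theta).

G(theta) = (4*theta**4 - 5*theta**3 - 2*atan(theta) - 4)/4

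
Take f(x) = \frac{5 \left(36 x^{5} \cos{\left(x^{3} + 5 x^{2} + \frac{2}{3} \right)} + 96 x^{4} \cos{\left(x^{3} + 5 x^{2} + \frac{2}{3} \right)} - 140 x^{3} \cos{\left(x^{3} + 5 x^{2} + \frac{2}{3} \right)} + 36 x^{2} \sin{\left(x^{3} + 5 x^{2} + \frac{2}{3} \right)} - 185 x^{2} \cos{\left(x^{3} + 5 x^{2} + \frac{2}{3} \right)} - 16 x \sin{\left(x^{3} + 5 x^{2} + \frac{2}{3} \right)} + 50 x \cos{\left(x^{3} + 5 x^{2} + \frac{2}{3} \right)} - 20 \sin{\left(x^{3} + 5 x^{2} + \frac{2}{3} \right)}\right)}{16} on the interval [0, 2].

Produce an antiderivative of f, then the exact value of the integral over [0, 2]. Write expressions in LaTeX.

Recognize the product-rule pattern: f = u'v + uv' with u = \frac{15 x^{3}}{4} - \frac{5 x^{2}}{2} - \frac{25 x}{4} + \frac{25}{16}, v = \sin{\left(x^{3} + 5 x^{2} + \frac{2}{3} \right)}, so integration by parts undoes it.
F(x) = \frac{15 x^{3} \sin{\left(x^{3} + 5 x^{2} + \frac{2}{3} \right)}}{4} - \frac{5 x^{2} \sin{\left(x^{3} + 5 x^{2} + \frac{2}{3} \right)}}{2} - \frac{25 x \sin{\left(x^{3} + 5 x^{2} + \frac{2}{3} \right)}}{4} + \frac{25 \sin{\left(x^{3} + 5 x^{2} + \frac{2}{3} \right)}}{16} is an antiderivative of f.
Check: d/dx[\frac{15 x^{3} \sin{\left(x^{3} + 5 x^{2} + \frac{2}{3} \right)}}{4} - \frac{5 x^{2} \sin{\left(x^{3} + 5 x^{2} + \frac{2}{3} \right)}}{2} - \frac{25 x \sin{\left(x^{3} + 5 x^{2} + \frac{2}{3} \right)}}{4} + \frac{25 \sin{\left(x^{3} + 5 x^{2} + \frac{2}{3} \right)}}{16}] = \frac{45 x^{5} \cos{\left(x^{3} + 5 x^{2} + \frac{2}{3} \right)}}{4} + 30 x^{4} \cos{\left(x^{3} + 5 x^{2} + \frac{2}{3} \right)} - \frac{175 x^{3} \cos{\left(x^{3} + 5 x^{2} + \frac{2}{3} \right)}}{4} + \frac{45 x^{2} \sin{\left(x^{3} + 5 x^{2} + \frac{2}{3} \right)}}{4} - \frac{925 x^{2} \cos{\left(x^{3} + 5 x^{2} + \frac{2}{3} \right)}}{16} - 5 x \sin{\left(x^{3} + 5 x^{2} + \frac{2}{3} \right)} + \frac{125 x \cos{\left(x^{3} + 5 x^{2} + \frac{2}{3} \right)}}{8} - \frac{25 \sin{\left(x^{3} + 5 x^{2} + \frac{2}{3} \right)}}{4}, which equals f(x).
F(2) = \frac{145 \sin{\left(\frac{86}{3} \right)}}{16}; F(0) = \frac{25 \sin{\left(\frac{2}{3} \right)}}{16}.
Integral = F(2) - F(0) = \frac{145 \sin{\left(\frac{86}{3} \right)}}{16} - \frac{25 \sin{\left(\frac{2}{3} \right)}}{16}.

Antiderivative: F(x) = \frac{15 x^{3} \sin{\left(x^{3} + 5 x^{2} + \frac{2}{3} \right)}}{4} - \frac{5 x^{2} \sin{\left(x^{3} + 5 x^{2} + \frac{2}{3} \right)}}{2} - \frac{25 x \sin{\left(x^{3} + 5 x^{2} + \frac{2}{3} \right)}}{4} + \frac{25 \sin{\left(x^{3} + 5 x^{2} + \frac{2}{3} \right)}}{16}; value = \frac{145 \sin{\left(\frac{86}{3} \right)}}{16} - \frac{25 \sin{\left(\frac{2}{3} \right)}}{16}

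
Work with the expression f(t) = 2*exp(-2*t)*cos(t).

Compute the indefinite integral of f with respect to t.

F(t) = -2*(-sin(t) + 2*cos(t))*exp(-2*t)/5 + C

For F(t) to be correct the identity F'(t) - f(t) = 0 must hold.
Check: d/dt[-2*(-sin(t) + 2*cos(t))*exp(-2*t)/5] = 2*exp(-2*t)*cos(t) = f(t).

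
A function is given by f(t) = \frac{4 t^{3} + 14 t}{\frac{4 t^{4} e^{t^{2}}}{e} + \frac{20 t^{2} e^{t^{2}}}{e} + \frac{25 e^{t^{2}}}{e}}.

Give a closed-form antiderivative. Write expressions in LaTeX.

An antiderivative is F(t) = - \frac{e^{1 - t^{2}}}{2 \left(t^{2} + \frac{5}{2}\right)}.

Recognize the product-rule pattern: f = u'v + uv' with u = - \frac{1}{2 \left(t^{2} + \frac{5}{2}\right)}, v = e^{1 - t^{2}}, so integration by parts undoes it.
Check: d/dt[- \frac{e^{1 - t^{2}}}{2 \left(t^{2} + \frac{5}{2}\right)}] = \frac{4 t^{3} + 14 t}{\frac{4 t^{4} e^{t^{2}}}{e} + \frac{20 t^{2} e^{t^{2}}}{e} + \frac{25 e^{t^{2}}}{e}} = f(t).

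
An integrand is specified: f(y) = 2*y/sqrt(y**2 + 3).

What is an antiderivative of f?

f matches the chain-rule pattern g'(h)*h' with inner function h(y) = y**2 + 3; substituting u = h(y) collapses the integral.
Check: d/dy[2*sqrt(y**2 + 3)] = 2*y/sqrt(y**2 + 3) = f(y).

An antiderivative is F(y) = 2*sqrt(y**2 + 3).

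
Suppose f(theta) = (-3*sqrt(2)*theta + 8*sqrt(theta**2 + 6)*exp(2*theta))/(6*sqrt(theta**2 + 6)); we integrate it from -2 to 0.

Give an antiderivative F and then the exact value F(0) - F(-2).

Check any antiderivative F(theta) by computing F'(theta) and comparing it with f(theta).
F(theta) = (-3*sqrt(2)*sqrt(theta**2 + 6) + 4*exp(2*theta))/6 is an antiderivative of f.
Check: d/dtheta[(-3*sqrt(2)*sqrt(theta**2 + 6) + 4*exp(2*theta))/6] = (-3*sqrt(2)*theta + 8*sqrt(theta**2 + 6)*exp(2*theta))/(6*sqrt(theta**2 + 6)) = f(theta).
F(0) = 2/3 - sqrt(3); F(-2) = -sqrt(5) + 2*exp(-4)/3.
Integral = F(0) - F(-2) = -sqrt(3) - 2*exp(-4)/3 + 2/3 + sqrt(5).

Antiderivative: F(theta) = (-3*sqrt(2)*sqrt(theta**2 + 6) + 4*exp(2*theta))/6; value = -sqrt(3) - 2*exp(-4)/3 + 2/3 + sqrt(5)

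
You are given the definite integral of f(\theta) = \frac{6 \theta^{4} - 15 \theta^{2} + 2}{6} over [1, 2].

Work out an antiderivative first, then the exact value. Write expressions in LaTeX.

Antiderivative: F(\theta) = \frac{\theta^{5}}{5} - \frac{5 \theta^{3}}{6} + \frac{\theta}{3}; value = \frac{7}{10}

An antiderivative F(\theta) passes only if d/d\theta[F] lands on f(\theta) exactly.
F(\theta) = \frac{\theta^{5}}{5} - \frac{5 \theta^{3}}{6} + \frac{\theta}{3} is an antiderivative of f.
Check: d/d\theta[\frac{\theta^{5}}{5} - \frac{5 \theta^{3}}{6} + \frac{\theta}{3}] = \theta^{4} - \frac{5 \theta^{2}}{2} + \frac{1}{3}, which equals f(\theta).
F(2) = \frac{2}{5}; F(1) = - \frac{3}{10}.
Integral = F(2) - F(1) = \frac{7}{10}.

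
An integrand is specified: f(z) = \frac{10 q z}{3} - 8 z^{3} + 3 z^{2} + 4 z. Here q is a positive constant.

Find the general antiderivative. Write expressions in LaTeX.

The integrand splits into summands that can be handled one at a time.
Check: d/dz[\frac{5 q z^{2}}{3} - 2 z^{4} + z^{3} + 2 z^{2}] = \frac{10 q z}{3} - 8 z^{3} + 3 z^{2} + 4 z = f(z).

F(z) = \frac{5 q z^{2}}{3} - 2 z^{4} + z^{3} + 2 z^{2} + C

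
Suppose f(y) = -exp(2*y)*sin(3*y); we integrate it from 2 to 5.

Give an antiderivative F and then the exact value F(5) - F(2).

Antiderivative: F(y) = (-2*sin(3*y) + 3*cos(3*y))*exp(2*y)/13; value = 3*exp(10)*cos(15)/13 - 2*exp(10)*sin(15)/13 - 3*exp(4)*cos(6)/13 + 2*exp(4)*sin(6)/13

For F(y) to be correct the identity F'(y) - f(y) = 0 must hold.
F(y) = (-2*sin(3*y) + 3*cos(3*y))*exp(2*y)/13 is an antiderivative of f.
Check: d/dy[(-2*sin(3*y) + 3*cos(3*y))*exp(2*y)/13] = -exp(2*y)*sin(3*y) = f(y).
F(5) = 3*exp(10)*cos(15)/13 - 2*exp(10)*sin(15)/13; F(2) = -2*exp(4)*sin(6)/13 + 3*exp(4)*cos(6)/13.
Integral = F(5) - F(2) = 3*exp(10)*cos(15)/13 - 2*exp(10)*sin(15)/13 - 3*exp(4)*cos(6)/13 + 2*exp(4)*sin(6)/13.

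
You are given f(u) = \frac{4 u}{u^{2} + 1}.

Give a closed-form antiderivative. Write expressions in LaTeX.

An antiderivative is F(u) = 2 \log{\left(u^{2} + 1 \right)}.

f matches the chain-rule pattern g'(h)*h' with inner function h(u) = 2 u^{2} + 2; substituting w = h(u) collapses the integral.
Check: d/du[2 \log{\left(u^{2} + 1 \right)}] = \frac{4 u}{u^{2} + 1} = f(u).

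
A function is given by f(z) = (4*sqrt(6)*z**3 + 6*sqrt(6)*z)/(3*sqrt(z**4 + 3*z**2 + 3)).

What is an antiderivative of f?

The substitution u = 2*z**4/3 + 2*z**2 + 2 works: f is exactly (dF/du)*(du/dz) for that inner function.
Check: d/dz[2*sqrt(6)*sqrt(z**4 + 3*z**2 + 3)/3] = (4*sqrt(6)*z**3 + 6*sqrt(6)*z)/(3*sqrt(z**4 + 3*z**2 + 3)) = f(z).

An antiderivative is F(z) = 2*sqrt(6)*sqrt(z**4 + 3*z**2 + 3)/3.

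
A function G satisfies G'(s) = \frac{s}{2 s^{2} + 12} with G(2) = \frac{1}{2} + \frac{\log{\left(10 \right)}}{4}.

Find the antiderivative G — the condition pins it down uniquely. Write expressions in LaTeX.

G(s) = \frac{\log{\left(s^{2} + 6 \right)}}{4} + \frac{1}{2}

G'(s) matches the chain-rule pattern g'(h)*h' with inner function h(s) = s^{2} + 6; substituting u = h(s) collapses the integral.
A general antiderivative is \frac{\log{\left(s^{2} + 6 \right)}}{4} + C.
The condition gives C = \frac{1}{2} + \frac{\log{\left(10 \right)}}{4} - (\frac{\log{\left(10 \right)}}{4}) = \frac{1}{2}.
So G(s) = \frac{\log{\left(s^{2} + 6 \right)}}{4} + \frac{1}{2}.
Check: d/ds[\frac{\log{\left(s^{2} + 6 \right)}}{4} + \frac{1}{2}] = \frac{s}{2 s^{2} + 12} = G'(s).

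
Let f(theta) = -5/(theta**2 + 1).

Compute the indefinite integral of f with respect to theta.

F(theta) = -5*atan(theta) + C

A first test for any F(theta): its theta-derivative must equal f(theta) identically.
Check: d/dtheta[-5*atan(theta)] = -5/(theta**2 + 1) = f(theta).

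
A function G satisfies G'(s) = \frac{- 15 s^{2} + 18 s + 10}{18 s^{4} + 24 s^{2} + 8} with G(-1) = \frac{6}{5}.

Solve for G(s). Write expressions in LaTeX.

Recognize the product-rule pattern: G'(s) = u'v + uv' with u = \frac{1}{2 s^{2} + \frac{4}{3}}, v = \frac{5 s}{3} - 1, so integration by parts undoes it.
A general antiderivative is \frac{\frac{5 s}{3} - 1}{2 s^{2} + \frac{4}{3}} + C.
The condition gives C = \frac{6}{5} - (- \frac{4}{5}) = 2.
So G(s) = \frac{\frac{5 s}{3} - 1}{2 s^{2} + \frac{4}{3}} + 2.
Check: d/ds[\frac{\frac{5 s}{3} - 1}{2 s^{2} + \frac{4}{3}} + 2] = \frac{- 15 s^{2} + 18 s + 10}{18 s^{4} + 24 s^{2} + 8} = G'(s).

G(s) = \frac{\frac{5 s}{3} - 1}{2 s^{2} + \frac{4}{3}} + 2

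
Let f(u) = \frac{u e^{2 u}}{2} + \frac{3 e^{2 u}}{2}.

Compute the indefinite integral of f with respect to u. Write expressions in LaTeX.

Recognize the product-rule pattern: f = v'r + vr' with v = \frac{u}{4} + \frac{5}{8}, r = e^{2 u}, so integration by parts undoes it.
Check: d/du[\frac{u e^{2 u}}{4} + \frac{5 e^{2 u}}{8}] = \frac{u e^{2 u}}{2} + \frac{3 e^{2 u}}{2} = f(u).

F(u) = \frac{u e^{2 u}}{4} + \frac{5 e^{2 u}}{8} + C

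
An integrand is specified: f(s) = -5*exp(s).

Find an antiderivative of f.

For F(s) to be correct the identity F'(s) - f(s) = 0 must hold.
Check: d/ds[-5*exp(s)] = -5*exp(s) = f(s).

An antiderivative is F(s) = -5*exp(s).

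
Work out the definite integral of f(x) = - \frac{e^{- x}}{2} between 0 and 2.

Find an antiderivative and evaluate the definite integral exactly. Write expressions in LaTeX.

Antiderivative: F(x) = \frac{e^{- x}}{2}; value = - \frac{1}{2} + \frac{1}{2 e^{2}}

Differentiate the proposed F(x) back; it has to land on f(x) exactly.
F(x) = \frac{e^{- x}}{2} is an antiderivative of f.
Check: d/dx[\frac{e^{- x}}{2}] = - \frac{e^{- x}}{2} = f(x).
F(2) = \frac{1}{2 e^{2}}; F(0) = \frac{1}{2}.
Integral = F(2) - F(0) = - \frac{1}{2} + \frac{1}{2 e^{2}}.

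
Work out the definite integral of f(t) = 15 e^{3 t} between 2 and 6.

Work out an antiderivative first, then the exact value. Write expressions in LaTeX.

Differentiate the proposed F(t) back; it has to land on f(t) exactly.
F(t) = 5 e^{3 t} is an antiderivative of f.
Check: d/dt[5 e^{3 t}] = 15 e^{3 t} = f(t).
F(6) = 5 e^{18}; F(2) = 5 e^{6}.
Integral = F(6) - F(2) = - 5 e^{6} + 5 e^{18}.

Antiderivative: F(t) = 5 e^{3 t}; value = - 5 e^{6} + 5 e^{18}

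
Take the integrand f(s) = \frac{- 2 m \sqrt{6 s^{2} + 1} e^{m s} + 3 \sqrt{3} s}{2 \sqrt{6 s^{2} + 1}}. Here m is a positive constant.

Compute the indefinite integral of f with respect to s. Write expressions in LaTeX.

F(s) = - \frac{- \sqrt{3} \sqrt{6 s^{2} + 1} + 4 e^{m s}}{4} + C

An antiderivative F(s) passes only if d/ds[F] lands on f(s) exactly.
Check: d/ds[- \frac{- \sqrt{3} \sqrt{6 s^{2} + 1} + 4 e^{m s}}{4}] = \frac{- 2 m \sqrt{6 s^{2} + 1} e^{m s} + 3 \sqrt{3} s}{2 \sqrt{6 s^{2} + 1}} = f(s).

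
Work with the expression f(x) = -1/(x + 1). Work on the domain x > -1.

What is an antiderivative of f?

For F(x) to be correct the identity F'(x) - f(x) = 0 must hold.
Check: d/dx[-log(x + 1)] = -1/(x + 1) = f(x).

An antiderivative is F(x) = -log(x + 1).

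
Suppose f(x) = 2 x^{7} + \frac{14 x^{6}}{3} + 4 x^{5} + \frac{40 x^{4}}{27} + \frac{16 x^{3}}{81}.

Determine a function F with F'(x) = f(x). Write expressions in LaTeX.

f matches the chain-rule pattern g'(h)*h' with inner function h(x) = x^{2} + \frac{2 x}{3}; substituting u = h(x) collapses the integral.
Check: d/dx[\frac{x^{8}}{4} + \frac{2 x^{7}}{3} + \frac{2 x^{6}}{3} + \frac{8 x^{5}}{27} + \frac{4 x^{4}}{81}] = 2 x^{7} + \frac{14 x^{6}}{3} + 4 x^{5} + \frac{40 x^{4}}{27} + \frac{16 x^{3}}{81} = f(x).

An antiderivative is F(x) = \frac{x^{8}}{4} + \frac{2 x^{7}}{3} + \frac{2 x^{6}}{3} + \frac{8 x^{5}}{27} + \frac{4 x^{4}}{81}.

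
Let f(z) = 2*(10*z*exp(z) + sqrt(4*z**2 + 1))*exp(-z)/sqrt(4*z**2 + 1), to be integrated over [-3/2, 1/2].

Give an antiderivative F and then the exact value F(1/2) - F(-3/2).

Differentiate the proposed F(z) back; it has to land on f(z) exactly.
F(z) = (5*sqrt(4*z**2 + 1)*exp(z) - 2)*exp(-z) is an antiderivative of f.
Check: d/dz[(5*sqrt(4*z**2 + 1)*exp(z) - 2)*exp(-z)] = (20*z*exp(z) + 2*sqrt(4*z**2 + 1))*exp(-z)/sqrt(4*z**2 + 1), which equals f(z).
F(1/2) = -2*exp(-1/2) + 5*sqrt(2); F(-3/2) = -2*exp(3/2) + 5*sqrt(10).
Integral = F(1/2) - F(-3/2) = -5*sqrt(10) - 2*exp(-1/2) + 5*sqrt(2) + 2*exp(3/2).

Antiderivative: F(z) = (5*sqrt(4*z**2 + 1)*exp(z) - 2)*exp(-z); value = -5*sqrt(10) - 2*exp(-1/2) + 5*sqrt(2) + 2*exp(3/2)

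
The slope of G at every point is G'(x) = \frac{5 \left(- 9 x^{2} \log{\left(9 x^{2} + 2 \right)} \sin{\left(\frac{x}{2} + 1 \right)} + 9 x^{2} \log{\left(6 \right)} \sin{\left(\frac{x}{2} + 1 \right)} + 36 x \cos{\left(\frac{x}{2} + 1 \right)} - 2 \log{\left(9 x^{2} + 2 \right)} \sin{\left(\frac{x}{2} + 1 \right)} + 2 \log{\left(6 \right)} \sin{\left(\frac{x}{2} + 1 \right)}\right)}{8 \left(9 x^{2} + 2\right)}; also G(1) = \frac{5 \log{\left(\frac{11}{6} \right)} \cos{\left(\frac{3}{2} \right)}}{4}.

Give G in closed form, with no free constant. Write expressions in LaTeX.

G(x) = \frac{5 \log{\left(\frac{3 x^{2}}{2} + \frac{1}{3} \right)} \cos{\left(\frac{x}{2} + 1 \right)}}{4}

G'(x) has the shape u'v + uv' for u = \frac{5 \cos{\left(\frac{x}{2} + 1 \right)}}{4} and v = \log{\left(\frac{3 x^{2}}{2} + \frac{1}{3} \right)} — it is the derivative of the product u*v.
A general antiderivative is \frac{5 \log{\left(\frac{3 x^{2}}{2} + \frac{1}{3} \right)} \cos{\left(\frac{x}{2} + 1 \right)}}{4} + C.
The condition gives C = \frac{5 \log{\left(\frac{11}{6} \right)} \cos{\left(\frac{3}{2} \right)}}{4} - (\frac{5 \log{\left(\frac{11}{6} \right)} \cos{\left(\frac{3}{2} \right)}}{4}) = 0.
So G(x) = \frac{5 \log{\left(\frac{3 x^{2}}{2} + \frac{1}{3} \right)} \cos{\left(\frac{x}{2} + 1 \right)}}{4}.
Check: d/dx[\frac{5 \log{\left(\frac{3 x^{2}}{2} + \frac{1}{3} \right)} \cos{\left(\frac{x}{2} + 1 \right)}}{4}] = \frac{- 45 x^{2} \log{\left(9 x^{2} + 2 \right)} \sin{\left(\frac{x}{2} + 1 \right)} + 45 x^{2} \log{\left(6 \right)} \sin{\left(\frac{x}{2} + 1 \right)} + 180 x \cos{\left(\frac{x}{2} + 1 \right)} - 10 \log{\left(9 x^{2} + 2 \right)} \sin{\left(\frac{x}{2} + 1 \right)} + 10 \log{\left(6 \right)} \sin{\left(\frac{x}{2} + 1 \right)}}{72 x^{2} + 16}, which equals G'(x).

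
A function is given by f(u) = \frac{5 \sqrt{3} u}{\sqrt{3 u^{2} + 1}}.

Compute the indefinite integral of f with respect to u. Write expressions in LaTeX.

The substitution w = 4 u^{2} + \frac{4}{3} works: f is exactly (dF/dw)*(dw/du) for that inner function.
Check: d/du[\frac{5 \sqrt{3} \sqrt{3 u^{2} + 1}}{3}] = \frac{5 \sqrt{3} u}{\sqrt{3 u^{2} + 1}} = f(u).

F(u) = \frac{5 \sqrt{3} \sqrt{3 u^{2} + 1}}{3} + C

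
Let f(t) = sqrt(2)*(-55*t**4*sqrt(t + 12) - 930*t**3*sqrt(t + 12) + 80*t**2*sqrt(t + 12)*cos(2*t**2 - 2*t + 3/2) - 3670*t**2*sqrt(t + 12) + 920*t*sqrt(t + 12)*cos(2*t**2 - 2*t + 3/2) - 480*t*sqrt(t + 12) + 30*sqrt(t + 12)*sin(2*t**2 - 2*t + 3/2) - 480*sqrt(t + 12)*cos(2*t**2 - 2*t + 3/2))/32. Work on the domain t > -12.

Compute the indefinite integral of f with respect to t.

F(t) = -5*(t/2 + 6)**(3/2)*(t**4/2 + 5*t**3 + t**2 - sin(2*t**2 - 2*t + 3/2))/2 + C

f has the shape u'v + uv' for u = -5*(t/2 + 6)**(3/2)/2 and v = t**4/2 + 5*t**3 + t**2 - sin(2*t**2 - 2*t + 3/2) — it is the derivative of the product u*v.
Check: d/dt[-5*(t/2 + 6)**(3/2)*(t**4/2 + 5*t**3 + t**2 - sin(2*t**2 - 2*t + 3/2))/2] = sqrt(2)*(-55*t**4*sqrt(t + 12) - 930*t**3*sqrt(t + 12) + 80*t**2*sqrt(t + 12)*cos(2*t**2 - 2*t + 3/2) - 3670*t**2*sqrt(t + 12) + 920*t*sqrt(t + 12)*cos(2*t**2 - 2*t + 3/2) - 480*t*sqrt(t + 12) + 30*sqrt(t + 12)*sin(2*t**2 - 2*t + 3/2) - 480*sqrt(t + 12)*cos(2*t**2 - 2*t + 3/2))/32 = f(t).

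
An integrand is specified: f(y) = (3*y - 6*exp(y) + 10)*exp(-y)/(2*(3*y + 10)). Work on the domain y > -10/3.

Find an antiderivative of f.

Check any antiderivative F(y) by computing F'(y) and comparing it with f(y).
Check: d/dy[-log(3*y/2 + 5) - exp(-y)/2] = (3*y - 6*exp(y) + 10)/(6*y*exp(y) + 20*exp(y)), which equals f(y).

An antiderivative is F(y) = -log(3*y/2 + 5) - exp(-y)/2.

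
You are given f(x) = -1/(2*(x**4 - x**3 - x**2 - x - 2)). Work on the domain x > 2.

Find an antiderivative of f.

An antiderivative is F(x) = -log(x - 2)/30 + log(x + 1)/12 - log(x**2 + 1)/40 + 3*atan(x)/20.

The denominator factors as 2*(x - 2)*(x + 1)*(x**2 + 1); partial fractions split f into directly integrable pieces: -(x - 3)/(20*(x**2 + 1)) + 1/(12*(x + 1)) - 1/(30*(x - 2)).
Check: d/dx[-log(x - 2)/30 + log(x + 1)/12 - log(x**2 + 1)/40 + 3*atan(x)/20] = -1/(2*x**4 - 2*x**3 - 2*x**2 - 2*x - 4), which equals f(x).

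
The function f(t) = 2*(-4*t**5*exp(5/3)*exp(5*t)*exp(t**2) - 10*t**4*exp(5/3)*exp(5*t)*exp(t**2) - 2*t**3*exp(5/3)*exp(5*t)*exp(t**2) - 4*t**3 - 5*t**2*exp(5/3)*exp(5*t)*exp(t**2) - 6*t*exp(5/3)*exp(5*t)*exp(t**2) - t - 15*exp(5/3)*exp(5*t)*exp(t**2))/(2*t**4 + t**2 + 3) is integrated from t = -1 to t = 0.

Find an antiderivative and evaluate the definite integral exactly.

Antiderivative: F(t) = -2*exp(5/3)*exp(5*t)*exp(t**2) - log(2*t**4 + t**2 + 3); value = -2*exp(5/3) - log(3) + 2*exp(-7/3) + log(6)

For F(t) to be correct the identity F'(t) - f(t) = 0 must hold.
F(t) = -2*exp(5/3)*exp(5*t)*exp(t**2) - log(2*t**4 + t**2 + 3) is an antiderivative of f.
Check: d/dt[-2*exp(5/3)*exp(5*t)*exp(t**2) - log(2*t**4 + t**2 + 3)] = (-8*t**5*exp(5/3)*exp(5*t)*exp(t**2) - 20*t**4*exp(5/3)*exp(5*t)*exp(t**2) - 4*t**3*exp(5/3)*exp(5*t)*exp(t**2) - 8*t**3 - 10*t**2*exp(5/3)*exp(5*t)*exp(t**2) - 12*t*exp(5/3)*exp(5*t)*exp(t**2) - 2*t - 30*exp(5/3)*exp(5*t)*exp(t**2))/(2*t**4 + t**2 + 3), which equals f(t).
F(0) = -2*exp(5/3) - log(3); F(-1) = -log(6) - 2*exp(-7/3).
Integral = F(0) - F(-1) = -2*exp(5/3) - log(3) + 2*exp(-7/3) + log(6).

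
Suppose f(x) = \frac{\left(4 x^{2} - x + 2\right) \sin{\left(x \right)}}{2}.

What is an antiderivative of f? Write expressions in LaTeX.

A first test for any F(x): its x-derivative must equal f(x) identically.
Check: d/dx[- 2 x^{2} \cos{\left(x \right)} + 4 x \sin{\left(x \right)} + \frac{x \cos{\left(x \right)}}{2} - \frac{\sin{\left(x \right)}}{2} + 3 \cos{\left(x \right)}] = 2 x^{2} \sin{\left(x \right)} - \frac{x \sin{\left(x \right)}}{2} + \sin{\left(x \right)}, which equals f(x).

An antiderivative is F(x) = - 2 x^{2} \cos{\left(x \right)} + 4 x \sin{\left(x \right)} + \frac{x \cos{\left(x \right)}}{2} - \frac{\sin{\left(x \right)}}{2} + 3 \cos{\left(x \right)}.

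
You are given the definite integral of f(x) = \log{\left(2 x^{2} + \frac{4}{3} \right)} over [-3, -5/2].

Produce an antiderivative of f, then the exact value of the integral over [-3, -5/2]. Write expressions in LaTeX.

Antiderivative: F(x) = \frac{3 x \log{\left(2 x^{2} + \frac{4}{3} \right)} - 6 x + 2 \sqrt{6} \operatorname{atan}{\left(\frac{\sqrt{6} x}{2} \right)}}{3}; value = - \frac{5 \log{\left(\frac{83}{6} \right)}}{2} - \frac{2 \sqrt{6} \operatorname{atan}{\left(\frac{5 \sqrt{6}}{4} \right)}}{3} - 1 + \frac{2 \sqrt{6} \operatorname{atan}{\left(\frac{3 \sqrt{6}}{2} \right)}}{3} + 3 \log{\left(\frac{58}{3} \right)}

For F(x) to be correct the identity F'(x) - f(x) = 0 must hold.
F(x) = \frac{3 x \log{\left(2 x^{2} + \frac{4}{3} \right)} - 6 x + 2 \sqrt{6} \operatorname{atan}{\left(\frac{\sqrt{6} x}{2} \right)}}{3} is an antiderivative of f.
Check: d/dx[\frac{3 x \log{\left(2 x^{2} + \frac{4}{3} \right)} - 6 x + 2 \sqrt{6} \operatorname{atan}{\left(\frac{\sqrt{6} x}{2} \right)}}{3}] = \log{\left(x^{2} + \frac{2}{3} \right)} + \log{\left(2 \right)}, which equals f(x).
F(-5/2) = - \frac{5 \log{\left(\frac{83}{6} \right)}}{2} - \frac{2 \sqrt{6} \operatorname{atan}{\left(\frac{5 \sqrt{6}}{4} \right)}}{3} + 5; F(-3) = - 3 \log{\left(\frac{58}{3} \right)} - \frac{2 \sqrt{6} \operatorname{atan}{\left(\frac{3 \sqrt{6}}{2} \right)}}{3} + 6.
Integral = F(-5/2) - F(-3) = - \frac{5 \log{\left(\frac{83}{6} \right)}}{2} - \frac{2 \sqrt{6} \operatorname{atan}{\left(\frac{5 \sqrt{6}}{4} \right)}}{3} - 1 + \frac{2 \sqrt{6} \operatorname{atan}{\left(\frac{3 \sqrt{6}}{2} \right)}}{3} + 3 \log{\left(\frac{58}{3} \right)}.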